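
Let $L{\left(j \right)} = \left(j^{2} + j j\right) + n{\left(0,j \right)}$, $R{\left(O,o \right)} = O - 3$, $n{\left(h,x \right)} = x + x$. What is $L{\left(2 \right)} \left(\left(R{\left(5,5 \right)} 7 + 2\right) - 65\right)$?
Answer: $-588$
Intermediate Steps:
$n{\left(h,x \right)} = 2 x$
$R{\left(O,o \right)} = -3 + O$ ($R{\left(O,o \right)} = O - 3 = -3 + O$)
$L{\left(j \right)} = 2 j + 2 j^{2}$ ($L{\left(j \right)} = \left(j^{2} + j j\right) + 2 j = \left(j^{2} + j^{2}\right) + 2 j = 2 j^{2} + 2 j = 2 j + 2 j^{2}$)
$L{\left(2 \right)} \left(\left(R{\left(5,5 \right)} 7 + 2\right) - 65\right) = 2 \cdot 2 \left(1 + 2\right) \left(\left(\left(-3 + 5\right) 7 + 2\right) - 65\right) = 2 \cdot 2 \cdot 3 \left(\left(2 \cdot 7 + 2\right) - 65\right) = 12 \left(\left(14 + 2\right) - 65\right) = 12 \left(16 - 65\right) = 12 \left(-49\right) = -588$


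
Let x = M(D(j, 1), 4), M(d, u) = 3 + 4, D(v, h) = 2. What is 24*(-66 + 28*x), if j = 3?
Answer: 3120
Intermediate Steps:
M(d, u) = 7
x = 7
24*(-66 + 28*x) = 24*(-66 + 28*7) = 24*(-66 + 196) = 24*130 = 3120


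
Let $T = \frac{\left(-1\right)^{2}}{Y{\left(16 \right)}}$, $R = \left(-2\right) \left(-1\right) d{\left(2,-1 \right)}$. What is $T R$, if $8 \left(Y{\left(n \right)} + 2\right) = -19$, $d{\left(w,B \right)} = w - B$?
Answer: $- \frac{48}{35} \approx -1.3714$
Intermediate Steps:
$Y{\left(n \right)} = - \frac{35}{8}$ ($Y{\left(n \right)} = -2 + \frac{1}{8} \left(-19\right) = -2 - \frac{19}{8} = - \frac{35}{8}$)
$R = 6$ ($R = \left(-2\right) \left(-1\right) \left(2 - -1\right) = 2 \left(2 + 1\right) = 2 \cdot 3 = 6$)
$T = - \frac{8}{35}$ ($T = \frac{\left(-1\right)^{2}}{- \frac{35}{8}} = 1 \left(- \frac{8}{35}\right) = - \frac{8}{35} \approx -0.22857$)
$T R = \left(- \frac{8}{35}\right) 6 = - \frac{48}{35}$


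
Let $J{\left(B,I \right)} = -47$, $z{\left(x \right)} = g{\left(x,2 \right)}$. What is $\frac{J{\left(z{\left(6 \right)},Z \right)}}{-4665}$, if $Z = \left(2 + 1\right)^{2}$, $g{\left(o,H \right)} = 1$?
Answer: $\frac{47}{4665} \approx 0.010075$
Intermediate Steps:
$z{\left(x \right)} = 1$
$Z = 9$ ($Z = 3^{2} = 9$)
$\frac{J{\left(z{\left(6 \right)},Z \right)}}{-4665} = - \frac{47}{-4665} = \left(-47\right) \left(- \frac{1}{4665}\right) = \frac{47}{4665}$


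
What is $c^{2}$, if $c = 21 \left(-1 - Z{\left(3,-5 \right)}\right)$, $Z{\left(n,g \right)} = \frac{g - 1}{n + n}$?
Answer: $0$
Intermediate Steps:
$Z{\left(n,g \right)} = \frac{-1 + g}{2 n}$
$c = 0$ ($c = 21 \left(-1 - \frac{-1 - 5}{2 \cdot 3}\right) = 21 \left(-1 - \frac{1}{2} \cdot \frac{1}{3} \left(-6\right)\right) = 21 \left(-1 - -1\right) = 21 \left(-1 + 1\right) = 21 \cdot 0 = 0$)
$c^{2} = 0^{2} = 0$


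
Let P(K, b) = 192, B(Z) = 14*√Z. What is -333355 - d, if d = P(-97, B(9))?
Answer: -333547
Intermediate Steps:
d = 192
-333355 - d = -333355 - 1*192 = -333355 - 192 = -333547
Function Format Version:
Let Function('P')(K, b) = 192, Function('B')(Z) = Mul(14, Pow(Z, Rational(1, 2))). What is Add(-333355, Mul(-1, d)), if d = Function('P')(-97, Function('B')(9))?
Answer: -333547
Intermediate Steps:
d = 192
Add(-333355, Mul(-1, d)) = Add(-333355, Mul(-1, 192)) = Add(-333355, -192) = -333547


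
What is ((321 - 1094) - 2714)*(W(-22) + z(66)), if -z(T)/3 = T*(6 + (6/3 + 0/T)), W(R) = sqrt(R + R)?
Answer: 5523408 - 6974*I*sqrt(11) ≈ 5.5234e+6 - 23130.0*I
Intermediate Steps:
W(R) = sqrt(2)*sqrt(R) (W(R) = sqrt(2*R) = sqrt(2)*sqrt(R))
z(T) = -24*T (z(T) = -3*T*(6 + (6/3 + 0/T)) = -3*T*(6 + (6*(1/3) + 0)) = -3*T*(6 + (2 + 0)) = -3*T*(6 + 2) = -3*T*8 = -24*T)
((321 - 1094) - 2714)*(W(-22) + z(66)) = ((321 - 1094) - 2714)*(sqrt(2)*sqrt(-22) - 24*66) = (-773 - 2714)*(sqrt(2)*(I*sqrt(22)) - 1584) = -3487*(2*I*sqrt(11) - 1584) = -3487*(-1584 + 2*I*sqrt(11)) = 5523408 - 6974*I*sqrt(11)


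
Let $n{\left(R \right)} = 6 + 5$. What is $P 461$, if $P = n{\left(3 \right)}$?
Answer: $5071$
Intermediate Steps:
$n{\left(R \right)} = 11$
$P = 11$
$P 461 = 11 \cdot 461 = 5071$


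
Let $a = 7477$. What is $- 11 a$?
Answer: $-82247$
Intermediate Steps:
$- 11 a = \left(-11\right) 7477 = -82247$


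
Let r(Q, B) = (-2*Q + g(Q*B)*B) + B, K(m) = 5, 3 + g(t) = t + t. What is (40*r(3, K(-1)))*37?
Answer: 198320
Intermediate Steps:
g(t) = -3 + 2*t (g(t) = -3 + (t + t) = -3 + 2*t)
r(Q, B) = B - 2*Q + B*(-3 + 2*B*Q) (r(Q, B) = (-2*Q + (-3 + 2*(Q*B))*B) + B = (-2*Q + (-3 + 2*(B*Q))*B) + B = (-2*Q + (-3 + 2*B*Q)*B) + B = (-2*Q + B*(-3 + 2*B*Q)) + B = B - 2*Q + B*(-3 + 2*B*Q))
(40*r(3, K(-1)))*37 = (40*(-2*5 - 2*3 + 2*3*5**2))*37 = (40*(-10 - 6 + 2*3*25))*37 = (40*(-10 - 6 + 150))*37 = (40*134)*37 = 5360*37 = 198320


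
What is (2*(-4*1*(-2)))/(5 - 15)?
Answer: -8/5 ≈ -1.6000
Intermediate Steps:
(2*(-4*1*(-2)))/(5 - 15) = (2*(-4*(-2)))/(-10) = (2*8)*(-1/10) = 16*(-1/10) = -8/5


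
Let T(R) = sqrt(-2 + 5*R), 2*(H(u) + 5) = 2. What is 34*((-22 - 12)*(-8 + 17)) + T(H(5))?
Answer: -10404 + I*sqrt(22) ≈ -10404.0 + 4.6904*I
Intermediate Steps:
H(u) = -4 (H(u) = -5 + (1/2)*2 = -5 + 1 = -4)
34*((-22 - 12)*(-8 + 17)) + T(H(5)) = 34*((-22 - 12)*(-8 + 17)) + sqrt(-2 + 5*(-4)) = 34*(-34*9) + sqrt(-2 - 20) = 34*(-306) + sqrt(-22) = -10404 + I*sqrt(22)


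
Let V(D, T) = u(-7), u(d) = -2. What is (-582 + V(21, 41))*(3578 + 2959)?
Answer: -3817608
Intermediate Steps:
V(D, T) = -2
(-582 + V(21, 41))*(3578 + 2959) = (-582 - 2)*(3578 + 2959) = -584*6537 = -3817608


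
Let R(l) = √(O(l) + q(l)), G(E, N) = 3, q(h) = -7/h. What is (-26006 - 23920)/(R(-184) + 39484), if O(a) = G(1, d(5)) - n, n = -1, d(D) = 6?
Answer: -362715185856/286853470361 + 99852*√34178/286853470361 ≈ -1.2644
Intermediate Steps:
O(a) = 4 (O(a) = 3 - 1*(-1) = 3 + 1 = 4)
R(l) = √(4 - 7/l)
(-26006 - 23920)/(R(-184) + 39484) = (-26006 - 23920)/(√(4 - 7/(-184)) + 39484) = -49926/(√(4 - 7*(-1/184)) + 39484) = -49926/(√(4 + 7/184) + 39484) = -49926/(√(743/184) + 39484) = -49926/(√34178/92 + 39484) = -49926/(39484 + √34178/92)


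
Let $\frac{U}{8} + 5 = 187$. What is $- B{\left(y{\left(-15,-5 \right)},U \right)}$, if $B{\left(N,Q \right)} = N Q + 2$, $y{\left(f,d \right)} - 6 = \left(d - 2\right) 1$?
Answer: $1454$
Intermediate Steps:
$y{\left(f,d \right)} = 4 + d$ ($y{\left(f,d \right)} = 6 + \left(d - 2\right) 1 = 6 + \left(-2 + d\right) 1 = 6 + \left(-2 + d\right) = 4 + d$)
$U = 1456$ ($U = -40 + 8 \cdot 187 = -40 + 1496 = 1456$)
$B{\left(N,Q \right)} = 2 + N Q$
$- B{\left(y{\left(-15,-5 \right)},U \right)} = - (2 + \left(4 - 5\right) 1456) = - (2 - 1456) = \left(-1\right) \left(-1454\right) = 1454$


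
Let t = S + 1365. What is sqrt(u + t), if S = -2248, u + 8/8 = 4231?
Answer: sqrt(3347) ≈ 57.853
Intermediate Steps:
u = 4230 (u = -1 + 4231 = 4230)
t = -883 (t = -2248 + 1365 = -883)
sqrt(u + t) = sqrt(4230 - 883) = sqrt(3347)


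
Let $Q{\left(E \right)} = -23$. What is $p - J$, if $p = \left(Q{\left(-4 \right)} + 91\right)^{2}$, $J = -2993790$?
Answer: $2998414$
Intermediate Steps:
$p = 4624$ ($p = \left(-23 + 91\right)^{2} = 68^{2} = 4624$)
$p - J = 4624 - -2993790 = 4624 + 2993790 = 2998414$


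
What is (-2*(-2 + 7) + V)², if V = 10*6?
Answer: 2500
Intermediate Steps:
V = 60
(-2*(-2 + 7) + V)² = (-2*(-2 + 7) + 60)² = (-2*5 + 60)² = (-10 + 60)² = 50² = 2500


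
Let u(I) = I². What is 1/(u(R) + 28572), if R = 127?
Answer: 1/44701 ≈ 2.2371e-5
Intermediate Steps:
1/(u(R) + 28572) = 1/(127² + 28572) = 1/(16129 + 28572) = 1/44701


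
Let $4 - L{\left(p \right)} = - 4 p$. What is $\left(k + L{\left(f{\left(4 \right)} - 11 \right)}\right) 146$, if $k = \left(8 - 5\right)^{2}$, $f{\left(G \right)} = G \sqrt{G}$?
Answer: $146$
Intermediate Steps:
$f{\left(G \right)} = G^{\frac{3}{2}}$
$L{\left(p \right)} = 4 + 4 p$ ($L{\left(p \right)} = 4 - - 4 p = 4 + 4 p$)
$k = 9$ ($k = 3^{2} = 9$)
$\left(k + L{\left(f{\left(4 \right)} - 11 \right)}\right) 146 = \left(9 + \left(4 + 4 \left(4^{\frac{3}{2}} - 11\right)\right)\right) 146 = \left(9 + \left(4 + 4 \left(8 - 11\right)\right)\right) 146 = \left(9 + \left(4 + 4 \left(-3\right)\right)\right) 146 = \left(9 + \left(4 - 12\right)\right) 146 = \left(9 - 8\right) 146 = 1 \cdot 146 = 146$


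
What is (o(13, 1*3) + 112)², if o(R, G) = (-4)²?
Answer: 16384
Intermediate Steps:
o(R, G) = 16
(o(13, 1*3) + 112)² = (16 + 112)² = 128² = 16384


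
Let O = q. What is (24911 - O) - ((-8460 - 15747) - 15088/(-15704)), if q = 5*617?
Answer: 90360893/1963 ≈ 46032.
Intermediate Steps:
q = 3085
O = 3085
(24911 - O) - ((-8460 - 15747) - 15088/(-15704)) = (24911 - 1*3085) - ((-8460 - 15747) - 15088/(-15704)) = (24911 - 3085) - (-24207 - 15088*(-1/15704)) = 21826 - (-24207 + 1886/1963) = 21826 - 1*(-47516455/1963) = 21826 + 47516455/1963 = 90360893/1963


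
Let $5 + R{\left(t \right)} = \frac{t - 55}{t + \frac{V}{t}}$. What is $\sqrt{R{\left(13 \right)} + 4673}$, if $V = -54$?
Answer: $\frac{3 \sqrt{6852390}}{115} \approx 68.288$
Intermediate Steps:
$R{\left(t \right)} = -5 + \frac{-55 + t}{t - \frac{54}{t}}$ ($R{\left(t \right)} = -5 + \frac{t - 55}{t - \frac{54}{t}} = -5 + \frac{-55 + t}{t - \frac{54}{t}}$)
$\sqrt{R{\left(13 \right)} + 4673} = \sqrt{\frac{270 - 715 - 4 \cdot 13^{2}}{-54 + 13^{2}} + 4673} = \sqrt{\frac{270 - 715 - 676}{-54 + 169} + 4673} = \sqrt{\frac{270 - 715 - 676}{115} + 4673} = \sqrt{\frac{1}{115} \left(-1121\right) + 4673} = \sqrt{- \frac{1121}{115} + 4673} = \sqrt{\frac{536274}{115}} = \frac{3 \sqrt{6852390}}{115}$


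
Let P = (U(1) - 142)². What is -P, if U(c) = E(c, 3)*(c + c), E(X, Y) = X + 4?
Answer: -17424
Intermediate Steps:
E(X, Y) = 4 + X
U(c) = 2*c*(4 + c) (U(c) = (4 + c)*(c + c) = (4 + c)*(2*c) = 2*c*(4 + c))
P = 17424 (P = (2*1*(4 + 1) - 142)² = (2*1*5 - 142)² = (10 - 142)² = (-132)² = 17424)
-P = -1*17424 = -17424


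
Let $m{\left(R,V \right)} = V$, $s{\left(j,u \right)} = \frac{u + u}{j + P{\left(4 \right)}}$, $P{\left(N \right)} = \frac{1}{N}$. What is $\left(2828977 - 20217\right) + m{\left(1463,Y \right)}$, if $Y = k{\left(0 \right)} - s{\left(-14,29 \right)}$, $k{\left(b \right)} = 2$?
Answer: $\frac{154482142}{55} \approx 2.8088 \cdot 10^{6}$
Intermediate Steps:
$s{\left(j,u \right)} = \frac{2 u}{\frac{1}{4} + j}$ ($s{\left(j,u \right)} = \frac{u + u}{j + \frac{1}{4}} = \frac{2 u}{j + \frac{1}{4}} = \frac{2 u}{\frac{1}{4} + j}$)
$Y = \frac{342}{55}$ ($Y = 2 - 8 \cdot 29 \frac{1}{1 + 4 \left(-14\right)} = 2 - 8 \cdot 29 \frac{1}{1 - 56} = 2 - 8 \cdot 29 \frac{1}{-55} = 2 - 8 \cdot 29 \left(- \frac{1}{55}\right) = 2 - - \frac{232}{55} = 2 + \frac{232}{55} = \frac{342}{55} \approx 6.2182$)
$\left(2828977 - 20217\right) + m{\left(1463,Y \right)} = \left(2828977 - 20217\right) + \frac{342}{55} = 2808760 + \frac{342}{55} = \frac{154482142}{55}$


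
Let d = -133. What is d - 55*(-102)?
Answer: 5477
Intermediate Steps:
d - 55*(-102) = -133 - 55*(-102) = -133 + 5610 = 5477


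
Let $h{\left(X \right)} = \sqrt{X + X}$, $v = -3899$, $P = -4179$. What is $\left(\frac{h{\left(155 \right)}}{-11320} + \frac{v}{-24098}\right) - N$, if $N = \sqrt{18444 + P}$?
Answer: $\frac{3899}{24098} - 3 \sqrt{1585} - \frac{\sqrt{310}}{11320} \approx -119.28$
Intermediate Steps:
$h{\left(X \right)} = \sqrt{2} \sqrt{X}$ ($h{\left(X \right)} = \sqrt{2 X} = \sqrt{2} \sqrt{X}$)
$N = 3 \sqrt{1585}$ ($N = \sqrt{18444 - 4179} = \sqrt{14265} = 3 \sqrt{1585} \approx 119.44$)
$\left(\frac{h{\left(155 \right)}}{-11320} + \frac{v}{-24098}\right) - N = \left(\frac{\sqrt{2} \sqrt{155}}{-11320} - \frac{3899}{-24098}\right) - 3 \sqrt{1585} = \left(\sqrt{310} \left(- \frac{1}{11320}\right) - - \frac{3899}{24098}\right) - 3 \sqrt{1585} = \left(- \frac{\sqrt{310}}{11320} + \frac{3899}{24098}\right) - 3 \sqrt{1585} = \left(\frac{3899}{24098} - \frac{\sqrt{310}}{11320}\right) - 3 \sqrt{1585} = \frac{3899}{24098} - 3 \sqrt{1585} - \frac{\sqrt{310}}{11320}$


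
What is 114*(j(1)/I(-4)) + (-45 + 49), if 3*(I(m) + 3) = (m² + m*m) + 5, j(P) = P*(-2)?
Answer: -143/7 ≈ -20.429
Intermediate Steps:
j(P) = -2*P
I(m) = -4/3 + 2*m²/3 (I(m) = -3 + ((m² + m*m) + 5)/3 = -3 + ((m² + m²) + 5)/3 = -3 + (2*m² + 5)/3 = -3 + (5 + 2*m²)/3 = -3 + (5/3 + 2*m²/3) = -4/3 + 2*m²/3)
114*(j(1)/I(-4)) + (-45 + 49) = 114*((-2*1)/(-4/3 + (⅔)*(-4)²)) + (-45 + 49) = 114*(-2/(-4/3 + (⅔)*16)) + 4 = 114*(-2/(-4/3 + 32/3)) + 4 = 114*(-2/28/3) + 4 = 114*(-2*3/28) + 4 = 114*(-3/14) + 4 = -171/7 + 4 = -143/7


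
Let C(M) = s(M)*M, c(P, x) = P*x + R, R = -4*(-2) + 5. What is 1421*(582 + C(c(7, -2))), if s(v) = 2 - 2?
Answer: 827022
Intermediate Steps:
s(v) = 0
R = 13 (R = 8 + 5 = 13)
c(P, x) = 13 + P*x (c(P, x) = P*x + 13 = 13 + P*x)
C(M) = 0 (C(M) = 0*M = 0)
1421*(582 + C(c(7, -2))) = 1421*(582 + 0) = 1421*582 = 827022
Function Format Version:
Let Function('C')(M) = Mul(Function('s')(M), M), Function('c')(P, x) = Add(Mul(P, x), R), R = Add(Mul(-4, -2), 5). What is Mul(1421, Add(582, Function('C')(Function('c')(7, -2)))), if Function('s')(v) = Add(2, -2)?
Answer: 827022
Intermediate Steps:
Function('s')(v) = 0
R = 13 (R = Add(8, 5) = 13)
Function('c')(P, x) = Add(13, Mul(P, x)) (Function('c')(P, x) = Add(Mul(P, x), 13) = Add(13, Mul(P, x)))
Function('C')(M) = 0 (Function('C')(M) = Mul(0, M) = 0)
Mul(1421, Add(582, Function('C')(Function('c')(7, -2)))) = Mul(1421, Add(582, 0)) = Mul(1421, 582) = 827022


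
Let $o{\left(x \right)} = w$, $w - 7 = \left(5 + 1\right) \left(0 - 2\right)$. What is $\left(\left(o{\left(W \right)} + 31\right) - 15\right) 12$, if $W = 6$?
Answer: $132$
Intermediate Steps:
$w = -5$ ($w = 7 + \left(5 + 1\right) \left(0 - 2\right) = 7 + 6 \left(-2\right) = 7 - 12 = -5$)
$o{\left(x \right)} = -5$
$\left(\left(o{\left(W \right)} + 31\right) - 15\right) 12 = \left(\left(-5 + 31\right) - 15\right) 12 = \left(26 - 15\right) 12 = 11 \cdot 12 = 132$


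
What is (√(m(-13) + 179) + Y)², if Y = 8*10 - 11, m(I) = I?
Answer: (69 + √166)² ≈ 6705.0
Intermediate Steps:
Y = 69 (Y = 80 - 11 = 69)
(√(m(-13) + 179) + Y)² = (√(-13 + 179) + 69)² = (√166 + 69)² = (69 + √166)²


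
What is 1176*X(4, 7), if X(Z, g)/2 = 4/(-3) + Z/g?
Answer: -1792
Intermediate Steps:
X(Z, g) = -8/3 + 2*Z/g (X(Z, g) = 2*(4/(-3) + Z/g) = 2*(4*(-⅓) + Z/g) = 2*(-4/3 + Z/g) = -8/3 + 2*Z/g)
1176*X(4, 7) = 1176*(-8/3 + 2*4/7) = 1176*(-8/3 + 2*4*(⅐)) = 1176*(-8/3 + 8/7) = 1176*(-32/21) = -1792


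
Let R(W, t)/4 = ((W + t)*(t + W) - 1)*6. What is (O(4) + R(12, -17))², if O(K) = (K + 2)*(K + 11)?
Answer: 443556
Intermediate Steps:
R(W, t) = -24 + 24*(W + t)² (R(W, t) = 4*(((W + t)*(t + W) - 1)*6) = 4*(((W + t)*(W + t) - 1)*6) = 4*(((W + t)² - 1)*6) = 4*((-1 + (W + t)²)*6) = 4*(-6 + 6*(W + t)²) = -24 + 24*(W + t)²)
O(K) = (2 + K)*(11 + K)
(O(4) + R(12, -17))² = ((22 + 4² + 13*4) + (-24 + 24*(12 - 17)²))² = ((22 + 16 + 52) + (-24 + 24*(-5)²))² = (90 + (-24 + 24*25))² = (90 + (-24 + 600))² = (90 + 576)² = 666² = 443556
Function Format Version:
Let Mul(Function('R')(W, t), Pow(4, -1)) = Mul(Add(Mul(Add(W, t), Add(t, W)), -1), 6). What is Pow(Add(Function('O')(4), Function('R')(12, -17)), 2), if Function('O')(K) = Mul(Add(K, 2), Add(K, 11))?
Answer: 443556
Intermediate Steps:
Function('R')(W, t) = Add(-24, Mul(24, Pow(Add(W, t), 2))) (Function('R')(W, t) = Mul(4, Mul(Add(Mul(Add(W, t), Add(t, W)), -1), 6)) = Mul(4, Mul(Add(Mul(Add(W, t), Add(W, t)), -1), 6)) = Mul(4, Mul(Add(Pow(Add(W, t), 2), -1), 6)) = Mul(4, Mul(Add(-1, Pow(Add(W, t), 2)), 6)) = Mul(4, Add(-6, Mul(6, Pow(Add(W, t), 2)))) = Add(-24, Mul(24, Pow(Add(W, t), 2))))
Function('O')(K) = Mul(Add(2, K), Add(11, K))
Pow(Add(Function('O')(4), Function('R')(12, -17)), 2) = Pow(Add(Add(22, Pow(4, 2), Mul(13, 4)), Add(-24, Mul(24, Pow(Add(12, -17), 2)))), 2) = Pow(Add(Add(22, 16, 52), Add(-24, Mul(24, Pow(-5, 2)))), 2) = Pow(Add(90, Add(-24, Mul(24, 25))), 2) = Pow(Add(90, Add(-24, 600)), 2) = Pow(Add(90, 576), 2) = Pow(666, 2) = 443556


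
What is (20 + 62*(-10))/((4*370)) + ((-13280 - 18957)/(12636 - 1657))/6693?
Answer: -1103429474/2718850539 ≈ -0.40584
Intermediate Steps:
(20 + 62*(-10))/((4*370)) + ((-13280 - 18957)/(12636 - 1657))/6693 = (20 - 620)/1480 - 32237/10979*(1/6693) = -600*1/1480 - 32237*1/10979*(1/6693) = -15/37 - 32237/10979*1/6693 = -15/37 - 32237/73482447 = -1103429474/2718850539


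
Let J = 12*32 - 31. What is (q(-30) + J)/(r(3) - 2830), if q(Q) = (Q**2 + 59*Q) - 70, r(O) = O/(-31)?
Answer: 18197/87733 ≈ 0.20741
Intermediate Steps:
r(O) = -O/31 (r(O) = O*(-1/31) = -O/31)
J = 353 (J = 384 - 31 = 353)
q(Q) = -70 + Q**2 + 59*Q
(q(-30) + J)/(r(3) - 2830) = ((-70 + (-30)**2 + 59*(-30)) + 353)/(-1/31*3 - 2830) = ((-70 + 900 - 1770) + 353)/(-3/31 - 2830) = (-940 + 353)/(-87733/31) = -587*(-31/87733) = 18197/87733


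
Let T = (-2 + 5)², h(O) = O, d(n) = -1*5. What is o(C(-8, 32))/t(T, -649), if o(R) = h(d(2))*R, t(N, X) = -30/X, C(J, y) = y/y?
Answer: -649/6 ≈ -108.17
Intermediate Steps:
d(n) = -5
C(J, y) = 1
T = 9 (T = 3² = 9)
o(R) = -5*R
o(C(-8, 32))/t(T, -649) = (-5*1)/((-30/(-649))) = -5/((-30*(-1/649))) = -5/30/649 = -5*649/30 = -649/6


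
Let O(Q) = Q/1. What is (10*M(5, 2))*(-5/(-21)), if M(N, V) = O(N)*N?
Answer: 1250/21 ≈ 59.524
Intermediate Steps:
O(Q) = Q (O(Q) = Q*1 = Q)
M(N, V) = N² (M(N, V) = N*N = N²)
(10*M(5, 2))*(-5/(-21)) = (10*5²)*(-5/(-21)) = (10*25)*(-5*(-1/21)) = 250*(5/21) = 1250/21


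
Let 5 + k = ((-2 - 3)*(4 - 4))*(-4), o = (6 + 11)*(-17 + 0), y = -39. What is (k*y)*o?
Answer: -56355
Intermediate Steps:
o = -289 (o = 17*(-17) = -289)
k = -5 (k = -5 + ((-2 - 3)*(4 - 4))*(-4) = -5 - 5*0*(-4) = -5 + 0*(-4) = -5 + 0 = -5)
(k*y)*o = -5*(-39)*(-289) = 195*(-289) = -56355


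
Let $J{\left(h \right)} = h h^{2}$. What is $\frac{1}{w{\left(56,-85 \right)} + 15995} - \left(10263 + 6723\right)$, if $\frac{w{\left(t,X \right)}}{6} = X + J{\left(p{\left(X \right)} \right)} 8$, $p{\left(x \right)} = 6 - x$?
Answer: $- \frac{614670564497}{36186893} \approx -16986.0$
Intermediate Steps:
$J{\left(h \right)} = h^{3}$
$w{\left(t,X \right)} = 6 X + 48 \left(6 - X\right)^{3}$ ($w{\left(t,X \right)} = 6 \left(X + \left(6 - X\right)^{3} \cdot 8\right) = 6 \left(X + 8 \left(6 - X\right)^{3}\right) = 6 X + 48 \left(6 - X\right)^{3}$)
$\frac{1}{w{\left(56,-85 \right)} + 15995} - \left(10263 + 6723\right) = \frac{1}{\left(- 48 \left(-6 - 85\right)^{3} + 6 \left(-85\right)\right) + 15995} - \left(10263 + 6723\right) = \frac{1}{\left(- 48 \left(-91\right)^{3} - 510\right) + 15995} - 16986 = \frac{1}{\left(\left(-48\right) \left(-753571\right) - 510\right) + 15995} - 16986 = \frac{1}{\left(36171408 - 510\right) + 15995} - 16986 = \frac{1}{36170898 + 15995} - 16986 = \frac{1}{36186893} - 16986 = - \frac{614670564497}{36186893}$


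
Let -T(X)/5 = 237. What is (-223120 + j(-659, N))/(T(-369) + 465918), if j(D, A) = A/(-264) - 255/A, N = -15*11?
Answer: -19634369/40896504 ≈ -0.48010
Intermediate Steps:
N = -165
j(D, A) = -255/A - A/264 (j(D, A) = A*(-1/264) - 255/A = -A/264 - 255/A = -255/A - A/264)
T(X) = -1185 (T(X) = -5*237 = -1185)
(-223120 + j(-659, N))/(T(-369) + 465918) = (-223120 + (-255/(-165) - 1/264*(-165)))/(-1185 + 465918) = (-223120 + (-255*(-1/165) + 5/8))/464733 = (-223120 + (17/11 + 5/8))*(1/464733) = (-223120 + 191/88)*(1/464733) = -19634369/88*1/464733 = -19634369/40896504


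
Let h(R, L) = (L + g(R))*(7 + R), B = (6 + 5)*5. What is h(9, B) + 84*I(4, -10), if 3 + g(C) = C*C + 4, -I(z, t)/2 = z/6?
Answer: 2080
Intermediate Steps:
I(z, t) = -z/3 (I(z, t) = -2*z/6 = -z/3)
g(C) = 1 + C**2 (g(C) = -3 + (C*C + 4) = -3 + (C**2 + 4) = -3 + (4 + C**2) = 1 + C**2)
B = 55 (B = 11*5 = 55)
h(R, L) = (7 + R)*(1 + L + R**2) (h(R, L) = (L + (1 + R**2))*(7 + R) = (1 + L + R**2)*(7 + R) = (7 + R)*(1 + L + R**2))
h(9, B) + 84*I(4, -10) = (7 + 9 + 9**3 + 7*55 + 7*9**2 + 55*9) + 84*(-1/3*4) = (7 + 9 + 729 + 385 + 7*81 + 495) + 84*(-4/3) = (7 + 9 + 729 + 385 + 567 + 495) - 112 = 2192 - 112 = 2080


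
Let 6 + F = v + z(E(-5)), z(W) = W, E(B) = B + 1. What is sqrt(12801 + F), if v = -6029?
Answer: 7*sqrt(138) ≈ 82.231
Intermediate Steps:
E(B) = 1 + B
F = -6039 (F = -6 + (-6029 + (1 - 5)) = -6 + (-6029 - 4) = -6 - 6033 = -6039)
sqrt(12801 + F) = sqrt(12801 - 6039) = sqrt(6762) = 7*sqrt(138)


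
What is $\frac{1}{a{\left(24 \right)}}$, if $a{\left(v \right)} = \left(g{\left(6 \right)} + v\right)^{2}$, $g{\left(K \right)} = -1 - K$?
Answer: $\frac{1}{289} \approx 0.0034602$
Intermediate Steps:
$a{\left(v \right)} = \left(-7 + v\right)^{2}$ ($a{\left(v \right)} = \left(\left(-1 - 6\right) + v\right)^{2} = \left(-7 + v\right)^{2}$)
$\frac{1}{a{\left(24 \right)}} = \frac{1}{\left(-7 + 24\right)^{2}} = \frac{1}{17^{2}} = \frac{1}{289}$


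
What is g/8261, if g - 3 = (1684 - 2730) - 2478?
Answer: -3521/8261 ≈ -0.42622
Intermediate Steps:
g = -3521 (g = 3 + ((1684 - 2730) - 2478) = 3 + (-1046 - 2478) = 3 - 3524 = -3521)
g/8261 = -3521/8261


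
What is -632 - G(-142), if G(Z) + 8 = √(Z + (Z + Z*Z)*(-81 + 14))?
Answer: -624 - 4*I*√83851 ≈ -624.0 - 1158.3*I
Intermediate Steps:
G(Z) = -8 + √(-67*Z² - 66*Z) (G(Z) = -8 + √(Z + (Z + Z*Z)*(-81 + 14)) = -8 + √(Z + (Z + Z²)*(-67)) = -8 + √(Z + (-67*Z - 67*Z²)) = -8 + √(-67*Z² - 66*Z))
-632 - G(-142) = -632 - (-8 + √(-1*(-142)*(66 + 67*(-142)))) = -632 - (-8 + √(-1*(-142)*(66 - 9514))) = -632 - (-8 + √(-1*(-142)*(-9448))) = -632 - (-8 + √(-1341616)) = -632 - (-8 + 4*I*√83851) = -632 + (8 - 4*I*√83851) = -624 - 4*I*√83851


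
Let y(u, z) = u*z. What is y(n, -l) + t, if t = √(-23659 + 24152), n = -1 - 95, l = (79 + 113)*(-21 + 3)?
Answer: -331776 + √493 ≈ -3.3175e+5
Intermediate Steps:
l = -3456 (l = 192*(-18) = -3456)
n = -96
t = √493 ≈ 22.204
y(n, -l) + t = -(-96)*(-3456) + √493 = -96*3456 + √493 = -331776 + √493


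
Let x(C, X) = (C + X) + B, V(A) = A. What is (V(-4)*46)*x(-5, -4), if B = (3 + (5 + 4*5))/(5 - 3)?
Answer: -920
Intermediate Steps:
B = 14 (B = (3 + (5 + 20))/2 = (3 + 25)*(½) = 28*(½) = 14)
x(C, X) = 14 + C + X (x(C, X) = (C + X) + 14 = 14 + C + X)
(V(-4)*46)*x(-5, -4) = (-4*46)*(14 - 5 - 4) = -184*5 = -920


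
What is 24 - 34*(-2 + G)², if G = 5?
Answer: -282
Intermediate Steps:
24 - 34*(-2 + G)² = 24 - 34*(-2 + 5)² = 24 - 34*3² = 24 - 34*9 = 24 - 306 = -282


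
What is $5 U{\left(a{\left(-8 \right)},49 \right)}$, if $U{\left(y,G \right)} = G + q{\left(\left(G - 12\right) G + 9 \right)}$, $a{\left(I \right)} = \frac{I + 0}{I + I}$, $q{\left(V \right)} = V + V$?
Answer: $18465$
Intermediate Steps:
$q{\left(V \right)} = 2 V$
$a{\left(I \right)} = \frac{1}{2}$ ($a{\left(I \right)} = \frac{I}{2 I} = I \frac{1}{2 I} = \frac{1}{2}$)
$U{\left(y,G \right)} = 18 + G + 2 G \left(-12 + G\right)$ ($U{\left(y,G \right)} = G + 2 \left(\left(G - 12\right) G + 9\right) = G + 2 \left(\left(-12 + G\right) G + 9\right) = G + 2 \left(G \left(-12 + G\right) + 9\right) = G + 2 \left(9 + G \left(-12 + G\right)\right) = G + \left(18 + 2 G \left(-12 + G\right)\right) = 18 + G + 2 G \left(-12 + G\right)$)
$5 U{\left(a{\left(-8 \right)},49 \right)} = 5 \left(18 - 1127 + 2 \cdot 49^{2}\right) = 5 \left(18 - 1127 + 2 \cdot 2401\right) = 5 \left(18 - 1127 + 4802\right) = 5 \cdot 3693 = 18465$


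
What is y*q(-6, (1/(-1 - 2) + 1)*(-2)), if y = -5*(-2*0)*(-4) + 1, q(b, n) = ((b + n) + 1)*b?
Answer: 38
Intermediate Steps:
q(b, n) = b*(1 + b + n) (q(b, n) = (1 + b + n)*b = b*(1 + b + n))
y = 1 (y = -0*(-4) + 1 = -5*0 + 1 = 0 + 1 = 1)
y*q(-6, (1/(-1 - 2) + 1)*(-2)) = 1*(-6*(1 - 6 + (1/(-1 - 2) + 1)*(-2))) = 1*(-6*(1 - 6 + (1/(-3) + 1)*(-2))) = 1*(-6*(1 - 6 + (-⅓ + 1)*(-2))) = 1*(-6*(1 - 6 + (⅔)*(-2))) = 1*(-6*(1 - 6 - 4/3)) = 1*(-6*(-19/3)) = 1*38 = 38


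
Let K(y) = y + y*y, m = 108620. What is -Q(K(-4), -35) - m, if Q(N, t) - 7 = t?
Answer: -108592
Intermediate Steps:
K(y) = y + y**2
Q(N, t) = 7 + t
-Q(K(-4), -35) - m = -(7 - 35) - 1*108620 = -1*(-28) - 108620 = 28 - 108620 = -108592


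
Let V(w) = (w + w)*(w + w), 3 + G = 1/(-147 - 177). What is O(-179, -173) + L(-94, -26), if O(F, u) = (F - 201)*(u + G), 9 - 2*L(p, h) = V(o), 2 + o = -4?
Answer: 10823815/162 ≈ 66814.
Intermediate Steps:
o = -6 (o = -2 - 4 = -6)
G = -973/324 (G = -3 + 1/(-147 - 177) = -3 + 1/(-324) = -3 - 1/324 = -973/324 ≈ -3.0031)
V(w) = 4*w² (V(w) = (2*w)*(2*w) = 4*w²)
L(p, h) = -135/2 (L(p, h) = 9/2 - 2*(-6)² = 9/2 - 2*36 = 9/2 - ½*144 = 9/2 - 72 = -135/2)
O(F, u) = (-201 + F)*(-973/324 + u) (O(F, u) = (F - 201)*(u - 973/324) = (-201 + F)*(-973/324 + u))
O(-179, -173) + L(-94, -26) = (65191/108 - 201*(-173) - 973/324*(-179) - 179*(-173)) - 135/2 = (65191/108 + 34773 + 174167/324 + 30967) - 135/2 = 5417375/81 - 135/2 = 10823815/162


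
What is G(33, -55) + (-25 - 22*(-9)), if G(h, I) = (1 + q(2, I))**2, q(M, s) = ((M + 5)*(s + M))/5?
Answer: 138281/25 ≈ 5531.2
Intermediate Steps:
q(M, s) = (5 + M)*(M + s)/5 (q(M, s) = ((5 + M)*(M + s))*(1/5) = (5 + M)*(M + s)/5)
G(h, I) = (19/5 + 7*I/5)**2 (G(h, I) = (1 + (2 + I + (1/5)*2**2 + (1/5)*2*I))**2 = (1 + (2 + I + (1/5)*4 + 2*I/5))**2 = (1 + (2 + I + 4/5 + 2*I/5))**2 = (1 + (14/5 + 7*I/5))**2 = (19/5 + 7*I/5)**2)
G(33, -55) + (-25 - 22*(-9)) = (19 + 7*(-55))**2/25 + (-25 - 22*(-9)) = (19 - 385)**2/25 + (-25 + 198) = (1/25)*(-366)**2 + 173 = (1/25)*133956 + 173 = 133956/25 + 173 = 138281/25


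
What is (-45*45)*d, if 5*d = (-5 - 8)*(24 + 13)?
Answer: 194805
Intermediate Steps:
d = -481/5 (d = ((-5 - 8)*(24 + 13))/5 = (-13*37)/5 = (1/5)*(-481) = -481/5 ≈ -96.200)
(-45*45)*d = -45*45*(-481/5) = -2025*(-481/5) = 194805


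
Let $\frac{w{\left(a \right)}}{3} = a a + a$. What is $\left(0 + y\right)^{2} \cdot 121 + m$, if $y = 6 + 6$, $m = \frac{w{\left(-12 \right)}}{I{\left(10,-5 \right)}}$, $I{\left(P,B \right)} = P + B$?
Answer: $\frac{87516}{5} \approx 17503.0$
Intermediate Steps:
$w{\left(a \right)} = 3 a + 3 a^{2}$ ($w{\left(a \right)} = 3 \left(a a + a\right) = 3 \left(a^{2} + a\right) = 3 \left(a + a^{2}\right) = 3 a + 3 a^{2}$)
$I{\left(P,B \right)} = B + P$
$m = \frac{396}{5}$ ($m = \frac{3 \left(-12\right) \left(1 - 12\right)}{-5 + 10} = \frac{3 \left(-12\right) \left(-11\right)}{5} = 396 \cdot \frac{1}{5} = \frac{396}{5} \approx 79.2$)
$y = 12$
$\left(0 + y\right)^{2} \cdot 121 + m = \left(0 + 12\right)^{2} \cdot 121 + \frac{396}{5} = 12^{2} \cdot 121 + \frac{396}{5} = 144 \cdot 121 + \frac{396}{5} = 17424 + \frac{396}{5} = \frac{87516}{5}$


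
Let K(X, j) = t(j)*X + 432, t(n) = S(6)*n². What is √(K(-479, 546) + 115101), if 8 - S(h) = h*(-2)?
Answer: 3*I*√317315083 ≈ 53440.0*I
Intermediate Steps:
S(h) = 8 + 2*h (S(h) = 8 - h*(-2) = 8 - (-2)*h = 8 + 2*h)
t(n) = 20*n² (t(n) = (8 + 2*6)*n² = (8 + 12)*n² = 20*n²)
K(X, j) = 432 + 20*X*j² (K(X, j) = (20*j²)*X + 432 = 20*X*j² + 432 = 432 + 20*X*j²)
√(K(-479, 546) + 115101) = √((432 + 20*(-479)*546²) + 115101) = √((432 + 20*(-479)*298116) + 115101) = √((432 - 2855951280) + 115101) = √(-2855950848 + 115101) = √(-2855835747) = 3*I*√317315083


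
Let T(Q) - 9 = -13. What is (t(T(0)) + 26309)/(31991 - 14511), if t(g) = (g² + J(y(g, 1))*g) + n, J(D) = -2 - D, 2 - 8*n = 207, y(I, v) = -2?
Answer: 42079/27968 ≈ 1.5045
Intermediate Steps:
T(Q) = -4 (T(Q) = 9 - 13 = -4)
n = -205/8 (n = ¼ - ⅛*207 = ¼ - 207/8 = -205/8 ≈ -25.625)
t(g) = -205/8 + g² (t(g) = (g² + (-2 - 1*(-2))*g) - 205/8 = (g² + (-2 + 2)*g) - 205/8 = (g² + 0*g) - 205/8 = (g² + 0) - 205/8 = g² - 205/8 = -205/8 + g²)
(t(T(0)) + 26309)/(31991 - 14511) = ((-205/8 + (-4)²) + 26309)/(31991 - 14511) = ((-205/8 + 16) + 26309)/17480 = (-77/8 + 26309)*(1/17480) = (210395/8)*(1/17480) = 42079/27968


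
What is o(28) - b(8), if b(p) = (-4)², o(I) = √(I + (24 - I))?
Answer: -16 + 2*√6 ≈ -11.101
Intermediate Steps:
o(I) = 2*√6 (o(I) = √24 = 2*√6)
b(p) = 16
o(28) - b(8) = 2*√6 - 1*16 = 2*√6 - 16 = -16 + 2*√6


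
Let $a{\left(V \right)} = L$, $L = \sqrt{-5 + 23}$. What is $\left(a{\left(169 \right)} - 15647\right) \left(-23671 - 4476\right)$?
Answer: $440416109 - 84441 \sqrt{2} \approx 4.403 \cdot 10^{8}$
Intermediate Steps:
$L = 3 \sqrt{2}$ ($L = \sqrt{18} = 3 \sqrt{2} \approx 4.2426$)
$a{\left(V \right)} = 3 \sqrt{2}$
$\left(a{\left(169 \right)} - 15647\right) \left(-23671 - 4476\right) = \left(3 \sqrt{2} - 15647\right) \left(-23671 - 4476\right) = \left(-15647 + 3 \sqrt{2}\right) \left(-28147\right) = 440416109 - 84441 \sqrt{2}$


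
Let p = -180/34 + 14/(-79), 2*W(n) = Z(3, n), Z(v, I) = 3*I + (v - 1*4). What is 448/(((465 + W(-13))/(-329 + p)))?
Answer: -40247872/119527 ≈ -336.73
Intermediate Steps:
Z(v, I) = -4 + v + 3*I (Z(v, I) = 3*I + (v - 4) = 3*I + (-4 + v) = -4 + v + 3*I)
W(n) = -1/2 + 3*n/2 (W(n) = (-4 + 3 + 3*n)/2 = (-1 + 3*n)/2 = -1/2 + 3*n/2)
p = -7348/1343 (p = -180*1/34 + 14*(-1/79) = -90/17 - 14/79 = -7348/1343 ≈ -5.4713)
448/(((465 + W(-13))/(-329 + p))) = 448/(((465 + (-1/2 + (3/2)*(-13)))/(-329 - 7348/1343))) = 448/(((465 + (-1/2 - 39/2))/(-449195/1343))) = 448/(((465 - 20)*(-1343/449195))) = 448/((445*(-1343/449195))) = 448/(-119527/89839) = 448*(-89839/119527) = -40247872/119527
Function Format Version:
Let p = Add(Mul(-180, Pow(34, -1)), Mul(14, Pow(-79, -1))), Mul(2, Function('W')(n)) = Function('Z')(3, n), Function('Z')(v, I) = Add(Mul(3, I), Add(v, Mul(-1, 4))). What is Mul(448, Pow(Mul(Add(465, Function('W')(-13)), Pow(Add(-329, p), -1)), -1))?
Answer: Rational(-40247872, 119527) ≈ -336.73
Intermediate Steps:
Function('Z')(v, I) = Add(-4, v, Mul(3, I)) (Function('Z')(v, I) = Add(Mul(3, I), Add(v, -4)) = Add(Mul(3, I), Add(-4, v)) = Add(-4, v, Mul(3, I)))
Function('W')(n) = Add(Rational(-1, 2), Mul(Rational(3, 2), n)) (Function('W')(n) = Mul(Rational(1, 2), Add(-4, 3, Mul(3, n))) = Mul(Rational(1, 2), Add(-1, Mul(3, n))) = Add(Rational(-1, 2), Mul(Rational(3, 2), n)))
p = Rational(-7348, 1343) (p = Add(Mul(-180, Rational(1, 34)), Mul(14, Rational(-1, 79))) = Add(Rational(-90, 17), Rational(-14, 79)) = Rational(-7348, 1343) ≈ -5.4713)
Mul(448, Pow(Mul(Add(465, Function('W')(-13)), Pow(Add(-329, p), -1)), -1)) = Mul(448, Pow(Mul(Add(465, Add(Rational(-1, 2), Mul(Rational(3, 2), -13))), Pow(Add(-329, Rational(-7348, 1343)), -1)), -1)) = Mul(448, Pow(Mul(Add(465, Add(Rational(-1, 2), Rational(-39, 2))), Pow(Rational(-449195, 1343), -1)), -1)) = Mul(448, Pow(Mul(Add(465, -20), Rational(-1343, 449195)), -1)) = Mul(448, Pow(Mul(445, Rational(-1343, 449195)), -1)) = Mul(448, Pow(Rational(-119527, 89839), -1)) = Mul(448, Rational(-89839, 119527)) = Rational(-40247872, 119527)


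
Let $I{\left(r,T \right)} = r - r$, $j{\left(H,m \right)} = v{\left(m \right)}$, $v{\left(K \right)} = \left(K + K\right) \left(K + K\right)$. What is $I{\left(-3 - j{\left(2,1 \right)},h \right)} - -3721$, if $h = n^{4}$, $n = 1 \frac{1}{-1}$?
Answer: $3721$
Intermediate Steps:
$n = -1$ ($n = 1 \left(-1\right) = -1$)
$v{\left(K \right)} = 4 K^{2}$ ($v{\left(K \right)} = 2 K 2 K = 4 K^{2}$)
$j{\left(H,m \right)} = 4 m^{2}$
$h = 1$ ($h = \left(-1\right)^{4} = 1$)
$I{\left(r,T \right)} = 0$
$I{\left(-3 - j{\left(2,1 \right)},h \right)} - -3721 = 0 - -3721 = 0 + 3721 = 3721$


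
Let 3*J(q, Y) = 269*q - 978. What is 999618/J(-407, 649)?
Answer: -2998854/110461 ≈ -27.149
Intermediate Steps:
J(q, Y) = -326 + 269*q/3 (J(q, Y) = (269*q - 978)/3 = (-978 + 269*q)/3 = -326 + 269*q/3)
999618/J(-407, 649) = 999618/(-326 + (269/3)*(-407)) = 999618/(-326 - 109483/3) = 999618/(-110461/3) = 999618*(-3/110461) = -2998854/110461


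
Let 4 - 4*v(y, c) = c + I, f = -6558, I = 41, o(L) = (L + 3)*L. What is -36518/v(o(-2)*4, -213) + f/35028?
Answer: -26655022/32109 ≈ -830.14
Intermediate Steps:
o(L) = L*(3 + L) (o(L) = (3 + L)*L = L*(3 + L))
v(y, c) = -37/4 - c/4 (v(y, c) = 1 - (c + 41)/4 = 1 - (41 + c)/4 = 1 + (-41/4 - c/4) = -37/4 - c/4)
-36518/v(o(-2)*4, -213) + f/35028 = -36518/(-37/4 - ¼*(-213)) - 6558/35028 = -36518/(-37/4 + 213/4) - 6558*1/35028 = -36518/44 - 1093/5838 = -36518*1/44 - 1093/5838 = -18259/22 - 1093/5838 = -26655022/32109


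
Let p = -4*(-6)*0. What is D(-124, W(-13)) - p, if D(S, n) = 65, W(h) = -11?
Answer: 65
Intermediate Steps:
p = 0 (p = 24*0 = 0)
D(-124, W(-13)) - p = 65 - 1*0 = 65 + 0 = 65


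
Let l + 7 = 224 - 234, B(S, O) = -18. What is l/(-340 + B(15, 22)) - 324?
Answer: -115975/358 ≈ -323.95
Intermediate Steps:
l = -17 (l = -7 + (224 - 234) = -7 - 10 = -17)
l/(-340 + B(15, 22)) - 324 = -17/(-340 - 18) - 324 = -17/(-358) - 324 = -17*(-1/358) - 324 = 17/358 - 324 = -115975/358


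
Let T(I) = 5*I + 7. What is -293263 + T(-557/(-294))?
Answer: -86214479/294 ≈ -2.9325e+5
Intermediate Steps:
T(I) = 7 + 5*I
-293263 + T(-557/(-294)) = -293263 + (7 + 5*(-557/(-294))) = -293263 + (7 + 5*(-557*(-1/294))) = -293263 + (7 + 5*(557/294)) = -293263 + (7 + 2785/294) = -293263 + 4843/294 = -86214479/294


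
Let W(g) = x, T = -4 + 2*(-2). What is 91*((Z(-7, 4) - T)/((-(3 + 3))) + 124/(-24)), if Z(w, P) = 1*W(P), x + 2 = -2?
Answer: -3185/6 ≈ -530.83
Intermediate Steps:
x = -4 (x = -2 - 2 = -4)
T = -8 (T = -4 - 4 = -8)
W(g) = -4
Z(w, P) = -4 (Z(w, P) = 1*(-4) = -4)
91*((Z(-7, 4) - T)/((-(3 + 3))) + 124/(-24)) = 91*((-4 - 1*(-8))/((-(3 + 3))) + 124/(-24)) = 91*((-4 + 8)/((-1*6)) + 124*(-1/24)) = 91*(4/(-6) - 31/6) = 91*(4*(-⅙) - 31/6) = 91*(-⅔ - 31/6) = 91*(-35/6) = -3185/6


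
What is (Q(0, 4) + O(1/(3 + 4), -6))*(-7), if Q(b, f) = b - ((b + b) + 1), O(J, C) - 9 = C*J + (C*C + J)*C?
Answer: 1468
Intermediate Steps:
O(J, C) = 9 + C*J + C*(J + C²) (O(J, C) = 9 + (C*J + (C*C + J)*C) = 9 + (C*J + (C² + J)*C) = 9 + (C*J + (J + C²)*C) = 9 + (C*J + C*(J + C²)) = 9 + C*J + C*(J + C²))
Q(b, f) = -1 - b (Q(b, f) = b - (2*b + 1) = b - (1 + 2*b) = b + (-1 - 2*b) = -1 - b)
(Q(0, 4) + O(1/(3 + 4), -6))*(-7) = ((-1 - 1*0) + (9 + (-6)³ + 2*(-6)/(3 + 4)))*(-7) = ((-1 + 0) + (9 - 216 + 2*(-6)/7))*(-7) = (-1 + (9 - 216 + 2*(-6)*(⅐)))*(-7) = (-1 + (9 - 216 - 12/7))*(-7) = (-1 - 1461/7)*(-7) = -1468/7*(-7) = 1468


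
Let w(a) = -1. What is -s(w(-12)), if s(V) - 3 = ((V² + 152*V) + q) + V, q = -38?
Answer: 187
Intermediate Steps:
s(V) = -35 + V² + 153*V (s(V) = 3 + (((V² + 152*V) - 38) + V) = 3 + ((-38 + V² + 152*V) + V) = 3 + (-38 + V² + 153*V) = -35 + V² + 153*V)
-s(w(-12)) = -(-35 + (-1)² + 153*(-1)) = -(-35 + 1 - 153) = -1*(-187) = 187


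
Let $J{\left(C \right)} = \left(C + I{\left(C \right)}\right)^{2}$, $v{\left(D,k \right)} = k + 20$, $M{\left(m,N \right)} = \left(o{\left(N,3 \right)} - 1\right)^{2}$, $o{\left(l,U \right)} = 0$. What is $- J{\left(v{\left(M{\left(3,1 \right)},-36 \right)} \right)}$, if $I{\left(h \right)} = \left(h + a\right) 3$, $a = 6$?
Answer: $-2116$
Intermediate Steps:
$M{\left(m,N \right)} = 1$ ($M{\left(m,N \right)} = \left(0 - 1\right)^{2} = \left(-1\right)^{2} = 1$)
$I{\left(h \right)} = 18 + 3 h$ ($I{\left(h \right)} = \left(h + 6\right) 3 = \left(6 + h\right) 3 = 18 + 3 h$)
$v{\left(D,k \right)} = 20 + k$
$J{\left(C \right)} = \left(18 + 4 C\right)^{2}$ ($J{\left(C \right)} = \left(C + \left(18 + 3 C\right)\right)^{2} = \left(18 + 4 C\right)^{2}$)
$- J{\left(v{\left(M{\left(3,1 \right)},-36 \right)} \right)} = - 4 \left(9 + 2 \left(20 - 36\right)\right)^{2} = - 4 \left(9 + 2 \left(-16\right)\right)^{2} = - 4 \left(9 - 32\right)^{2} = - 4 \left(-23\right)^{2} = - 4 \cdot 529 = \left(-1\right) 2116 = -2116$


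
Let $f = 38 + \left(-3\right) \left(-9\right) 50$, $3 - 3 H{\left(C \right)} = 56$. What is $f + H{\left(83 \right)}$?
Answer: $\frac{4111}{3} \approx 1370.3$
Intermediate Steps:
$H{\left(C \right)} = - \frac{53}{3}$ ($H{\left(C \right)} = 1 - \frac{56}{3} = - \frac{53}{3}$)
$f = 1388$ ($f = 38 + 27 \cdot 50 = 38 + 1350 = 1388$)
$f + H{\left(83 \right)} = 1388 - \frac{53}{3} = \frac{4111}{3}$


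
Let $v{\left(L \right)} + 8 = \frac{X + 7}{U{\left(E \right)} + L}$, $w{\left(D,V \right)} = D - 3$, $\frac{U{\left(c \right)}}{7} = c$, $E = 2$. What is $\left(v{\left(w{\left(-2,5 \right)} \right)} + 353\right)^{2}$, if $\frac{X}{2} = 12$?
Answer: $\frac{9834496}{81} \approx 1.2141 \cdot 10^{5}$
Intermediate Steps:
$U{\left(c \right)} = 7 c$
$w{\left(D,V \right)} = -3 + D$
$X = 24$ ($X = 2 \cdot 12 = 24$)
$v{\left(L \right)} = -8 + \frac{31}{14 + L}$ ($v{\left(L \right)} = -8 + \frac{24 + 7}{7 \cdot 2 + L} = -8 + \frac{31}{14 + L}$)
$\left(v{\left(w{\left(-2,5 \right)} \right)} + 353\right)^{2} = \left(\frac{-81 - 8 \left(-3 - 2\right)}{14 - 5} + 353\right)^{2} = \left(\frac{-81 - -40}{14 - 5} + 353\right)^{2} = \left(\frac{-81 + 40}{9} + 353\right)^{2} = \left(\frac{1}{9} \left(-41\right) + 353\right)^{2} = \left(- \frac{41}{9} + 353\right)^{2} = \left(\frac{3136}{9}\right)^{2} = \frac{9834496}{81}$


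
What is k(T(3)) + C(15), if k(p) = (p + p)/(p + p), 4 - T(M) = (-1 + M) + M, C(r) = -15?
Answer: -14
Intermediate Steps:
T(M) = 5 - 2*M (T(M) = 4 - ((-1 + M) + M) = 4 - (-1 + 2*M) = 4 + (1 - 2*M) = 5 - 2*M)
k(p) = 1 (k(p) = (2*p)/((2*p)) = (2*p)*(1/(2*p)) = 1)
k(T(3)) + C(15) = 1 - 15 = -14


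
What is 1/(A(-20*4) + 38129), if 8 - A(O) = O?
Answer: 1/38217 ≈ 2.6166e-5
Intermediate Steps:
A(O) = 8 - O
1/(A(-20*4) + 38129) = 1/((8 - (-20)*4) + 38129) = 1/((8 - 1*(-80)) + 38129) = 1/((8 + 80) + 38129) = 1/(88 + 38129) = 1/38217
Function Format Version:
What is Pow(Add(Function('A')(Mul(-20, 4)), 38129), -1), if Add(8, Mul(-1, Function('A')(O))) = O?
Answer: Rational(1, 38217) ≈ 2.6166e-5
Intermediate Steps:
Function('A')(O) = Add(8, Mul(-1, O))
Pow(Add(Function('A')(Mul(-20, 4)), 38129), -1) = Pow(Add(Add(8, Mul(-1, Mul(-20, 4))), 38129), -1) = Pow(Add(Add(8, Mul(-1, -80)), 38129), -1) = Pow(Add(Add(8, 80), 38129), -1) = Pow(Add(88, 38129), -1) = Pow(38217, -1) = Rational(1, 38217)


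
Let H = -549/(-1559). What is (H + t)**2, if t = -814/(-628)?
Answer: 651085996201/239635704676 ≈ 2.7170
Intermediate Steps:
t = 407/314 (t = -814*(-1/628) = 407/314 ≈ 1.2962)
H = 549/1559 (H = -549*(-1/1559) = 549/1559 ≈ 0.35215)
(H + t)**2 = (549/1559 + 407/314)**2 = (806899/489526)**2 = 651085996201/239635704676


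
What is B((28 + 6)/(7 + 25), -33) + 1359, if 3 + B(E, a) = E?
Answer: 21713/16 ≈ 1357.1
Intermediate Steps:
B(E, a) = -3 + E
B((28 + 6)/(7 + 25), -33) + 1359 = (-3 + (28 + 6)/(7 + 25)) + 1359 = (-3 + 34/32) + 1359 = (-3 + 34*(1/32)) + 1359 = (-3 + 17/16) + 1359 = -31/16 + 1359 = 21713/16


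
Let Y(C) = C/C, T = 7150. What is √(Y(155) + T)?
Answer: √7151 ≈ 84.564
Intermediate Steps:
Y(C) = 1
√(Y(155) + T) = √(1 + 7150) = √7151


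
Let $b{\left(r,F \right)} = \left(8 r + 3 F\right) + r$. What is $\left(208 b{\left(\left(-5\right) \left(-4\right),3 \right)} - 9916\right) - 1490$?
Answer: $27906$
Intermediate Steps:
$b{\left(r,F \right)} = 3 F + 9 r$ ($b{\left(r,F \right)} = \left(3 F + 8 r\right) + r = 3 F + 9 r$)
$\left(208 b{\left(\left(-5\right) \left(-4\right),3 \right)} - 9916\right) - 1490 = \left(208 \left(3 \cdot 3 + 9 \left(\left(-5\right) \left(-4\right)\right)\right) - 9916\right) - 1490 = \left(208 \left(9 + 9 \cdot 20\right) - 9916\right) - 1490 = \left(208 \left(9 + 180\right) - 9916\right) - 1490 = \left(208 \cdot 189 - 9916\right) - 1490 = \left(39312 - 9916\right) - 1490 = 29396 - 1490 = 27906$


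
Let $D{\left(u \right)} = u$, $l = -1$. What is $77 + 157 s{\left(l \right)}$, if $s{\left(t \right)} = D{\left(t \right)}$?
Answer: $-80$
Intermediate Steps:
$s{\left(t \right)} = t$
$77 + 157 s{\left(l \right)} = 77 + 157 \left(-1\right) = 77 - 157 = -80$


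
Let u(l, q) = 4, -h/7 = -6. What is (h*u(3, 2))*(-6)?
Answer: -1008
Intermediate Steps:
h = 42 (h = -7*(-6) = 42)
(h*u(3, 2))*(-6) = (42*4)*(-6) = 168*(-6) = -1008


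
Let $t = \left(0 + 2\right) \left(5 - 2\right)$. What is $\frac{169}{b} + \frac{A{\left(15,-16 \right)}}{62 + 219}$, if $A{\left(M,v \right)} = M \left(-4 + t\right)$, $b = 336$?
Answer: $\frac{57569}{94416} \approx 0.60974$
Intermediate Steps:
$t = 6$ ($t = 2 \cdot 3 = 6$)
$A{\left(M,v \right)} = 2 M$ ($A{\left(M,v \right)} = M \left(-4 + 6\right) = M 2 = 2 M$)
$\frac{169}{b} + \frac{A{\left(15,-16 \right)}}{62 + 219} = \frac{169}{336} + \frac{2 \cdot 15}{62 + 219} = 169 \cdot \frac{1}{336} + \frac{30}{281} = \frac{169}{336} + 30 \cdot \frac{1}{281} = \frac{169}{336} + \frac{30}{281} = \frac{57569}{94416}$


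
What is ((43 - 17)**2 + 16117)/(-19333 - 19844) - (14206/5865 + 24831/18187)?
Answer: -5872899221788/1392961153545 ≈ -4.2161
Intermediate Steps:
((43 - 17)**2 + 16117)/(-19333 - 19844) - (14206/5865 + 24831/18187) = (26**2 + 16117)/(-39177) - (14206*(1/5865) + 24831*(1/18187)) = (676 + 16117)*(-1/39177) - (14206/5865 + 24831/18187) = 16793*(-1/39177) - 1*403998337/106666755 = -16793/39177 - 403998337/106666755 = -5872899221788/1392961153545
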